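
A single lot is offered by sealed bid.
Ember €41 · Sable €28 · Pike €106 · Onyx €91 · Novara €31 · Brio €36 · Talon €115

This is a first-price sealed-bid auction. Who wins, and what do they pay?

Talon pays €115

Rule: the highest bidder wins and pays their own bid.
Sorting bids: 115 (Talon) > 106 (Pike) > 91 (Onyx) > 41 (Ember) > 36 (Brio) > 31 (Novara) > …
First-price: Talon pays what they bid, €115.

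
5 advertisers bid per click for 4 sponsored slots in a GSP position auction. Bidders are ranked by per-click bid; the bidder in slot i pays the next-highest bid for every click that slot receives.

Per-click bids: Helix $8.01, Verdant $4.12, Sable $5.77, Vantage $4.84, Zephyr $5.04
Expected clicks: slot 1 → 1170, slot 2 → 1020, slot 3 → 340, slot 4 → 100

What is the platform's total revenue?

Ranked by bid: $8.01 (Helix) > $5.77 (Sable) > $5.04 (Zephyr) > $4.84 (Vantage) > $4.12 (Verdant)
Slot 1: Helix pays $5.77 × 1170 = $6750.90
Slot 2: Sable pays $5.04 × 1020 = $5140.80
Slot 3: Zephyr pays $4.84 × 340 = $1645.60
Slot 4: Vantage pays $4.12 × 100 = $412.00
Total = $13949.30

Total revenue: $13949.30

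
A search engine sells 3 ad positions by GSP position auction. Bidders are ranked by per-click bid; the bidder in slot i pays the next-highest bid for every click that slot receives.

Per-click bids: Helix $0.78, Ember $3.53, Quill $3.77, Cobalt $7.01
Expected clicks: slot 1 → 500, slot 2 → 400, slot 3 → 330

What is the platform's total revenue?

Ranked by bid: $7.01 (Cobalt) > $3.77 (Quill) > $3.53 (Ember) > $0.78 (Helix)
Slot 1: Cobalt pays $3.77 × 500 = $1885.00
Slot 2: Quill pays $3.53 × 400 = $1412.00
Slot 3: Ember pays $0.78 × 330 = $257.40
Total = $3554.40

Total revenue: $3554.40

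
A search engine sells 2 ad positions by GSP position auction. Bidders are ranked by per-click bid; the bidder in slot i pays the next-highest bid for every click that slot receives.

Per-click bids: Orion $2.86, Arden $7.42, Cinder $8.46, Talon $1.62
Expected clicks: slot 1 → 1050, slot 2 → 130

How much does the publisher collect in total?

Total revenue: $8162.80

Sorting advertisers: $8.46 (Cinder) > $7.42 (Arden) > $2.86 (Orion) > …
Slot 1: Cinder pays $7.42 × 1050 = $7791.00
Slot 2: Arden pays $2.86 × 130 = $371.80
Total = $8162.80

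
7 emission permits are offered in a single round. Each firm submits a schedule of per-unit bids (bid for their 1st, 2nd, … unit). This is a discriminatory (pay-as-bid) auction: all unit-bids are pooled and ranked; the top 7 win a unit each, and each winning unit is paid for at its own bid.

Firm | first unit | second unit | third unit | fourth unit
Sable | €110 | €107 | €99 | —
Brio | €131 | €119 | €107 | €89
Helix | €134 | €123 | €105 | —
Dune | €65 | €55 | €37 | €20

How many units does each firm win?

Brio 3, Helix 2, Sable 2

Pooled unit-bids ranked (top 7): 134 (Helix-1), 131 (Brio-1), 123 (Helix-2), 119 (Brio-2), 110 (Sable-1), 107 (Sable-2), 107 (Brio-3)
Next rejected bid: €105 (not a price — pay-as-bid).
Allocation: Brio 3, Helix 2, Sable 2.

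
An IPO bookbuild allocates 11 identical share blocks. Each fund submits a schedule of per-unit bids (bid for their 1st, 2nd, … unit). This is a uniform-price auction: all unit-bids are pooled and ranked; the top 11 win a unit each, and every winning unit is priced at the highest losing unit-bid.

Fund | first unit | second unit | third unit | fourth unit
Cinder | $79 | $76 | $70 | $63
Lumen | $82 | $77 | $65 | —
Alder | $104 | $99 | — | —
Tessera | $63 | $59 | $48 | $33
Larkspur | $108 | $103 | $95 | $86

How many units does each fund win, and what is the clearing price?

Merging the schedules and taking the best 11: 108 (Larkspur-1), 104 (Alder-1), 103 (Larkspur-2), 99 (Alder-2), 95 (Larkspur-3), 86 (Larkspur-4), 82 (Lumen-1), 79 (Cinder-1), 77 (Lumen-2), 76 (Cinder-2), 70 (Cinder-3)
First bid not allocated: $65.
Allocation: Alder 2, Cinder 3, Larkspur 4, Lumen 2.

Alder 2, Cinder 3, Larkspur 4, Lumen 2; clearing price $65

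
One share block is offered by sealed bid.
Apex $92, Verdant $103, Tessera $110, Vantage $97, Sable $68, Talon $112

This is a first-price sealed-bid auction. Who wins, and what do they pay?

Talon pays $112

Bids ranked: 112 (Talon) > 110 (Tessera) > 103 (Verdant) > 97 (Vantage) > 92 (Apex) > 68 (Sable)
First-price: Talon pays what they bid, $112.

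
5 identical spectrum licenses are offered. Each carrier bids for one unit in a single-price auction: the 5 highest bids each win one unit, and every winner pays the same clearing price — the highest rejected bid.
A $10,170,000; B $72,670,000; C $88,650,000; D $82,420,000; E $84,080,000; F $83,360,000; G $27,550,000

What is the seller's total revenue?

Total revenue: $137,750,000

Bids ranked high→low: 88,650,000 (C), 84,080,000 (E), 83,360,000 (F), 82,420,000 (D), 72,670,000 (B), 27,550,000 (G), 10,170,000 (A)
The 5 highest are C, E, F, D, B.
First losing bid is G's $27,550,000, which sets the uniform price.
Total revenue = 5 × $27,550,000 = $137,750,000.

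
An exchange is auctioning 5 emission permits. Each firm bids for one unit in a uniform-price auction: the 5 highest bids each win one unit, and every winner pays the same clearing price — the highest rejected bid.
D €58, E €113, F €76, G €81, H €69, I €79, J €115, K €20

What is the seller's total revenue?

Ordering the bids: 115 (J), 113 (E), 81 (G), 79 (I), 76 (F), 69 (H), 58 (D), …
Top 5: J, E, G, I, F.
Clearing price = highest rejected bid = €69.
Total revenue = 5 × €69 = €345.

Total revenue: €345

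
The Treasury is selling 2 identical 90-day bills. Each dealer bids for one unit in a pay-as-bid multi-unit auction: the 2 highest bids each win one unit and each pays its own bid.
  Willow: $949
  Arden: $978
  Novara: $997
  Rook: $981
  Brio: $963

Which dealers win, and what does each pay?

Novara $997, Rook $981

Ordering the bids: 997 (Novara), 981 (Rook), 978 (Arden), 963 (Brio), …
Winners (2 units): Novara, Rook.
Each winner pays its own bid: Novara $997, Rook $981.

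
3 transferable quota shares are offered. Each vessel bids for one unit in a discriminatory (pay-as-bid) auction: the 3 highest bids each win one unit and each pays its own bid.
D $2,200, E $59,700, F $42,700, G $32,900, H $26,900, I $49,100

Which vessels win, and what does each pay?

Bids ranked high→low: 59,700 (E), 49,100 (I), 42,700 (F), 32,900 (G), 26,900 (H), …
Winners (3 units): E, I, F.
Each winner pays its own bid: E $59,700, I $49,100, F $42,700.

E $59,700, I $49,100, F $42,700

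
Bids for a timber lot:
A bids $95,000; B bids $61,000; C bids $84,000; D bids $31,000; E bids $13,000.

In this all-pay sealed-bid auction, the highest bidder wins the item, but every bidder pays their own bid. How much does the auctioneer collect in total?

Bids in order: 95,000 (A) > 84,000 (C) > 61,000 (B) > 31,000 (D) > 13,000 (E)
A wins with the top bid; all bids are sunk regardless.
Every bidder forfeits their bid regardless of winning.
Revenue = 95,000 + 61,000 + 84,000 + 31,000 + 13,000 = $284,000.

Total revenue: $284,000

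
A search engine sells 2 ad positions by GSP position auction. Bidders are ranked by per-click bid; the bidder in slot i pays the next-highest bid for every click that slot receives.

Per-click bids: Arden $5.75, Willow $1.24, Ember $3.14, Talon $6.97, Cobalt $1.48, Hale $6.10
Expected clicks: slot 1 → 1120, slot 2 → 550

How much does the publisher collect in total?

Per-click bids in order: $6.97 (Talon) > $6.10 (Hale) > $5.75 (Arden) > …
Slot 1: Talon pays $6.10 × 1120 = $6832.00
Slot 2: Hale pays $5.75 × 550 = $3162.50
Total = $9994.50

Total revenue: $9994.50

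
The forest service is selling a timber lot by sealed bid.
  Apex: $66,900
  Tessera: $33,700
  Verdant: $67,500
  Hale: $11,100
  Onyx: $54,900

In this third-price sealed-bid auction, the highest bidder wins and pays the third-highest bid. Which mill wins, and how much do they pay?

Third-price sealed-bid auction: the highest bidder wins and pays the third-highest bid.
Sorting bids: 67,500 (Verdant) > 66,900 (Apex) > 54,900 (Onyx) > 33,700 (Tessera) > 11,100 (Hale)
Verdant wins; payment is bid #3 in the ranking = $54,900.

Verdant pays $54,900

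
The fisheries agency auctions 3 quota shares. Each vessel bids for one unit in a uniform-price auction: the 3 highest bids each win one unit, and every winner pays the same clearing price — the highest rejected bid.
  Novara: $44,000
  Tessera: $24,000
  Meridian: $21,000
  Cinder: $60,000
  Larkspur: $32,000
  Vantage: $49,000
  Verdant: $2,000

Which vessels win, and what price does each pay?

Bids ranked high→low: 60,000 (Cinder), 49,000 (Vantage), 44,000 (Novara), 32,000 (Larkspur), 24,000 (Tessera), …
Winners (3 units): Cinder, Vantage, Novara.
Highest unsuccessful bid: $32,000 → clearing price.

Cinder, Vantage, Novara; each pays $32,000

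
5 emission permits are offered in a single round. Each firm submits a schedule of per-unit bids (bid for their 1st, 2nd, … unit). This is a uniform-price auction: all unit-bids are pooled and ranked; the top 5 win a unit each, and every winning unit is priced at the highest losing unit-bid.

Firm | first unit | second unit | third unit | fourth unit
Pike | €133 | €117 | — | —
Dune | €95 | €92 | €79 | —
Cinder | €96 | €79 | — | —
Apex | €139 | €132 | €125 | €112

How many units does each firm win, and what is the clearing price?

All unit-bids, highest first — top 5: 139 (Apex-1), 133 (Pike-1), 132 (Apex-2), 125 (Apex-3), 117 (Pike-2)
The (k+1)-th unit-bid is €112.
Allocation: Apex 3, Pike 2.

Apex 3, Pike 2; clearing price €112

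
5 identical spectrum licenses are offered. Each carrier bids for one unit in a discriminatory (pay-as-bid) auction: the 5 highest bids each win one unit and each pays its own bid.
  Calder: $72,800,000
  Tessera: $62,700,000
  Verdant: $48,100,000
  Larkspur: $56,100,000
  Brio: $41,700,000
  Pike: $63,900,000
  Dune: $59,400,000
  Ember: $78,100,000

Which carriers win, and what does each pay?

Ember $78,100,000, Calder $72,800,000, Pike $63,900,000, Tessera $62,700,000, Dune $59,400,000

Ordering the bids: 78,100,000 (Ember), 72,800,000 (Calder), 63,900,000 (Pike), 62,700,000 (Tessera), 59,400,000 (Dune), 56,100,000 (Larkspur), 48,100,000 (Verdant), …
Winners (5 units): Ember, Calder, Pike, Tessera, Dune.
Each winner pays its own bid: Ember $78,100,000, Calder $72,800,000, Pike $63,900,000, Tessera $62,700,000, Dune $59,400,000.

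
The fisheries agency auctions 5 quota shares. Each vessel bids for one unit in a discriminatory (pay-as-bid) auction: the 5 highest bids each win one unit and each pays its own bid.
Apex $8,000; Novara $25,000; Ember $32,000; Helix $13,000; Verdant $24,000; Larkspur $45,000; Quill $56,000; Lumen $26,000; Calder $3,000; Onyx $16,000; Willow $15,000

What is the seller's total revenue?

Total revenue: $184,000

Bids ranked high→low: 56,000 (Quill), 45,000 (Larkspur), 32,000 (Ember), 26,000 (Lumen), 25,000 (Novara), 24,000 (Verdant), 16,000 (Onyx), …
Winners (5 units): Quill, Larkspur, Ember, Lumen, Novara.
Total revenue = 56,000 + 45,000 + 32,000 + 26,000 + 25,000 = $184,000.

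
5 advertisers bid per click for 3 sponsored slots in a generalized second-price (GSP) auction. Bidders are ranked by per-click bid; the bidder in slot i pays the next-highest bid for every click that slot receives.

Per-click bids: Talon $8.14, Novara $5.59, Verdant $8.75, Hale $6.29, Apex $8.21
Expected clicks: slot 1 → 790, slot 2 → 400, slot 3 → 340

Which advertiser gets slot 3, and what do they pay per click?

Ranked by bid: $8.75 (Verdant) > $8.21 (Apex) > $8.14 (Talon) > $6.29 (Hale) > …
Slot 3 goes to the third-ranked bidder, Talon, who pays the next bid down: $6.29/click.

Talon; $6.29 per click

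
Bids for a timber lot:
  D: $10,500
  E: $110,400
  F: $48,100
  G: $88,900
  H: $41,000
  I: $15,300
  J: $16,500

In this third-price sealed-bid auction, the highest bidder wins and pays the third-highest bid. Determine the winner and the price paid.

E pays $48,100

Sorting bids: 110,400 (E) > 88,900 (G) > 48,100 (F) > 41,000 (H) > 16,500 (J) > 15,300 (I) > …
E wins; payment is bid #3 in the ranking = $48,100.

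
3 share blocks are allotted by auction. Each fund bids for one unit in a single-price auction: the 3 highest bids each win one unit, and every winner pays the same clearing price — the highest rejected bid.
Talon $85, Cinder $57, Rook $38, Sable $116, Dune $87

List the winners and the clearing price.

Bids ranked high→low: 116 (Sable), 87 (Dune), 85 (Talon), 57 (Cinder), 38 (Rook)
Winners (3 units): Sable, Dune, Talon.
First losing bid is Cinder's $57, which sets the uniform price.

Sable, Dune, Talon; each pays $57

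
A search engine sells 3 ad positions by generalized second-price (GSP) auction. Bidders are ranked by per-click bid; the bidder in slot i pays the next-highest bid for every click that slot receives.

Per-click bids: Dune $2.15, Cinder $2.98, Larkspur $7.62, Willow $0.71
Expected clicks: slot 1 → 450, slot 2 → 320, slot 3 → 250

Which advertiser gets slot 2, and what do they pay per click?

Cinder; $2.15 per click

Sorting advertisers: $7.62 (Larkspur) > $2.98 (Cinder) > $2.15 (Dune) > $0.71 (Willow)
Slot 2 goes to the second-ranked bidder, Cinder, who pays the next bid down: $2.15/click.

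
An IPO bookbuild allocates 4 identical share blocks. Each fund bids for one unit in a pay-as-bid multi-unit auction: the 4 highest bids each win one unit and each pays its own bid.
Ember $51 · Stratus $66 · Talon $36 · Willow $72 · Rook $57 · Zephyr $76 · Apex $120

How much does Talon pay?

Bids ranked high→low: 120 (Apex), 76 (Zephyr), 72 (Willow), 66 (Stratus), 57 (Rook), 51 (Ember), …
Winners (4 units): Apex, Zephyr, Willow, Stratus.
Talon does not win → $0.

Talon pays $0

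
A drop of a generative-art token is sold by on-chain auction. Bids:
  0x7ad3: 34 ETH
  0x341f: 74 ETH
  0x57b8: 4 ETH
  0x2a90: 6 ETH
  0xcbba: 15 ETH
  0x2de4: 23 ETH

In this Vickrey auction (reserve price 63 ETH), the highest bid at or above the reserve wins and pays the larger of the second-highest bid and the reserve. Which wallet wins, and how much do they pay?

Rule: the highest bid at or above the reserve wins and pays the larger of the second-highest bid and the reserve.
Bids ranked: 74 (0x341f) > 34 (0x7ad3) > 23 (0x2de4) > 15 (0xcbba) > 6 (0x2a90) > 4 (0x57b8)
0x341f has the top bid at or above the reserve (74 ETH).
max(second-highest 34 ETH, reserve 63 ETH) = 63 ETH.

0x341f pays 63 ETH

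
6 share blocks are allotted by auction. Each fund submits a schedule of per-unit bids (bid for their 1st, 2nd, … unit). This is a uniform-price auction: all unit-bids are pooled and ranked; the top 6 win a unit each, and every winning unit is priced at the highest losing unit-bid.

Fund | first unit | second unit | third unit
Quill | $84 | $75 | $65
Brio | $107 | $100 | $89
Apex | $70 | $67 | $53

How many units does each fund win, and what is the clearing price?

Apex 1, Brio 3, Quill 2; clearing price $67

Pooled unit-bids ranked (top 6): 107 (Brio-1), 100 (Brio-2), 89 (Brio-3), 84 (Quill-1), 75 (Quill-2), 70 (Apex-1)
First bid not allocated: $67.
Allocation: Apex 1, Brio 3, Quill 2.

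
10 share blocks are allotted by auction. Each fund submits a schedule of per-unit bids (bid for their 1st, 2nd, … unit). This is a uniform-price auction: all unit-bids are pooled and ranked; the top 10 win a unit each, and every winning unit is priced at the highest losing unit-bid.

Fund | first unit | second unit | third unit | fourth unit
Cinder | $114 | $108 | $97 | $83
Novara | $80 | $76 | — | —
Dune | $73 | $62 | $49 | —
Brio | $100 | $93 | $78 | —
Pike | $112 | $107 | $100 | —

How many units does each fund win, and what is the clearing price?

Brio 2, Cinder 4, Novara 1, Pike 3; clearing price $78

Merging the schedules and taking the best 10: 114 (Cinder-1), 112 (Pike-1), 108 (Cinder-2), 107 (Pike-2), 100 (Brio-1), 100 (Pike-3), 97 (Cinder-3), 93 (Brio-2), 83 (Cinder-4), 80 (Novara-1)
First bid not allocated: $78.
Allocation: Brio 2, Cinder 4, Novara 1, Pike 3.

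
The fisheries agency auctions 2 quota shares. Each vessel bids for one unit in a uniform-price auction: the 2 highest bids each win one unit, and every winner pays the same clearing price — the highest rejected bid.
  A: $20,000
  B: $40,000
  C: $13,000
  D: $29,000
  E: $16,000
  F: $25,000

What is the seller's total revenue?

Bids ranked high→low: 40,000 (B), 29,000 (D), 25,000 (F), 20,000 (A), …
Top 2: B, D.
Clearing price = highest rejected bid = $25,000.
Total revenue = 2 × $25,000 = $50,000.

Total revenue: $50,000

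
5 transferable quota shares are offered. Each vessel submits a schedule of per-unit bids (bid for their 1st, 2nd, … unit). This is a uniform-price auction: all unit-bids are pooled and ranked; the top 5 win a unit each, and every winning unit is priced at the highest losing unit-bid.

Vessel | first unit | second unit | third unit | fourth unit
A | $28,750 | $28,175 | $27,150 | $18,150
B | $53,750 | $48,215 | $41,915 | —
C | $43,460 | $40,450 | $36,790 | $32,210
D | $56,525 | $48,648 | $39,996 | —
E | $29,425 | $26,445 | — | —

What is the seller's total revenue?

All unit-bids, highest first — top 5: 56,525 (D-1), 53,750 (B-1), 48,648 (D-2), 48,215 (B-2), 43,460 (C-1)
First bid not allocated: $41,915.
Allocation: B 2, C 1, D 2. Every unit priced at $41,915.
Revenue = 5 × 41,915 = $209,575.

Total revenue: $209,575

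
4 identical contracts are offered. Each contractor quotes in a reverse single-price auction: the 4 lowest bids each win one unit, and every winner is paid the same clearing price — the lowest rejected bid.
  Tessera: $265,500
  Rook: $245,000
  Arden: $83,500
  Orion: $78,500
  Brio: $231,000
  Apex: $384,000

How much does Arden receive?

Arden is paid $265,500

Ordering the bids: 78,500 (Orion), 83,500 (Arden), 231,000 (Brio), 245,000 (Rook), 265,500 (Tessera), 384,000 (Apex)
Winners (4 units): Orion, Arden, Brio, Rook.
Clearing price = lowest rejected bid = $265,500.
Arden wins → is paid $265,500.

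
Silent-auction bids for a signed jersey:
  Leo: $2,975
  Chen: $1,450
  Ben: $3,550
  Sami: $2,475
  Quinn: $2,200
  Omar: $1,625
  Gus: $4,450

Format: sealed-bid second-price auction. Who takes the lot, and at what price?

Bids in order: 4,450 (Gus) > 3,550 (Ben) > 2,975 (Leo) > 2,475 (Sami) > 2,200 (Quinn) > 1,625 (Omar) > …
Gus is highest; pays the second-highest bid, $3,550.

Gus pays $3,550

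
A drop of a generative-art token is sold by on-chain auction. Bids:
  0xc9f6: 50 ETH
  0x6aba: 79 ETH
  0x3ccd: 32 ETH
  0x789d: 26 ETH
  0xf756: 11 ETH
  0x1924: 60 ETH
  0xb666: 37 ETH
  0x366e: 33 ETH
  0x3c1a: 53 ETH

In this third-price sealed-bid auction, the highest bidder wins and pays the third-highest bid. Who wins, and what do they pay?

Bids ranked: 79 (0x6aba) > 60 (0x1924) > 53 (0x3c1a) > 50 (0xc9f6) > 37 (0xb666) > 33 (0x366e) > …
0x6aba wins; payment is bid #3 in the ranking = 53 ETH.

0x6aba pays 53 ETH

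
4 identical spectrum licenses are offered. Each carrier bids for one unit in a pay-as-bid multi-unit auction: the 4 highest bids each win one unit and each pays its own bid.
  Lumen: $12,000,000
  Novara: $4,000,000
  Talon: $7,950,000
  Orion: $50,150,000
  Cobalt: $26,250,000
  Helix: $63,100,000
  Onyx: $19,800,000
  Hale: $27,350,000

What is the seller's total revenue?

Ordering the bids: 63,100,000 (Helix), 50,150,000 (Orion), 27,350,000 (Hale), 26,250,000 (Cobalt), 19,800,000 (Onyx), 12,000,000 (Lumen), …
The 4 highest are Helix, Orion, Hale, Cobalt.
Total revenue = 63,100,000 + 50,150,000 + 27,350,000 + 26,250,000 = $166,850,000.

Total revenue: $166,850,000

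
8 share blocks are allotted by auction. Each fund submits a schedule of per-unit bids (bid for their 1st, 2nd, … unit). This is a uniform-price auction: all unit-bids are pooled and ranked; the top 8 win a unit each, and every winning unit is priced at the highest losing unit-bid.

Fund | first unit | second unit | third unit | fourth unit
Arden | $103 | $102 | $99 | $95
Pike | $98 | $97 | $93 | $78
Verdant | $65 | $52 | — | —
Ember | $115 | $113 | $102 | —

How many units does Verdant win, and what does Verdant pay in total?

Merging the schedules and taking the best 8: 115 (Ember-1), 113 (Ember-2), 103 (Arden-1), 102 (Arden-2), 102 (Ember-3), 99 (Arden-3), 98 (Pike-1), 97 (Pike-2)
First bid not allocated: $95.
Verdant wins 0 unit(s) at $95 each.

Verdant: 0 units, pays $0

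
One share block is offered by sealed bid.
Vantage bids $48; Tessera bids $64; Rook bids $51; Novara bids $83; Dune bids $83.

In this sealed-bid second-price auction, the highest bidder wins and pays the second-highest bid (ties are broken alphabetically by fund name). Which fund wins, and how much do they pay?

Bids in order: 83 (Dune) > 83 (Novara) > 64 (Tessera) > 51 (Rook) > 48 (Vantage)
Dune and Novara tie at $83; tie-break gives it to Dune.
Dune wins with the highest bid; price is set by the runner-up at $83.

Dune pays $83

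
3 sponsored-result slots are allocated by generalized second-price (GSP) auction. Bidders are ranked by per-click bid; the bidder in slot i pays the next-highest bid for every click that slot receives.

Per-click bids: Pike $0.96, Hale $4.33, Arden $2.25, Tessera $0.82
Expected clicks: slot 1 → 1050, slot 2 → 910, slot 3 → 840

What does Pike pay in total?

Sorting advertisers: $4.33 (Hale) > $2.25 (Arden) > $0.96 (Pike) > $0.82 (Tessera)
Pike holds slot 3 → pays next bid $0.82 × 840 clicks = $688.80.

Pike pays $688.80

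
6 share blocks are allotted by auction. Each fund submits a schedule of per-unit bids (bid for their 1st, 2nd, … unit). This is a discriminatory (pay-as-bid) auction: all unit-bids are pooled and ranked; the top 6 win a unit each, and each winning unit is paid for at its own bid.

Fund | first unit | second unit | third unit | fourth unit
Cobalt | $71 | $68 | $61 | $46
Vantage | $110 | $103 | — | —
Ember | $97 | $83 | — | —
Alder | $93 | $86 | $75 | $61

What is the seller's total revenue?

Total revenue: $572

All unit-bids, highest first — top 6: 110 (Vantage-1), 103 (Vantage-2), 97 (Ember-1), 93 (Alder-1), 86 (Alder-2), 83 (Ember-2)
Next rejected bid: $75 (not a price — pay-as-bid).
Each winning unit pays its own bid.
Revenue = 110 + 103 + 97 + 93 + 86 + 83 = $572.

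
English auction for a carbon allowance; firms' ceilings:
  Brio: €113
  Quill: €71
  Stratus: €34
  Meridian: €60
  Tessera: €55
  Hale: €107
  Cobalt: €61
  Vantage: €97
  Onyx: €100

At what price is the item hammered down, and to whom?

Limits in order: 113 (Brio) > 107 (Hale) > 100 (Onyx) > 97 (Vantage) > 71 (Quill) > 61 (Cobalt) > …
Once the price passes €107, only Brio is left; the hammer falls at Hale's limit of €107.

Brio wins at €107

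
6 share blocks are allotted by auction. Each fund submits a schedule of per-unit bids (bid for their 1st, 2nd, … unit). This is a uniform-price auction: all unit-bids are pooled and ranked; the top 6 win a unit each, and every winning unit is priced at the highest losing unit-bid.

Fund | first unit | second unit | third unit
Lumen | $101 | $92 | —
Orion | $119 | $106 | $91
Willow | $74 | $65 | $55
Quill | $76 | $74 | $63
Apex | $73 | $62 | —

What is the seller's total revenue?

Merging the schedules and taking the best 6: 119 (Orion-1), 106 (Orion-2), 101 (Lumen-1), 92 (Lumen-2), 91 (Orion-3), 76 (Quill-1)
Highest rejected unit-bid = $74.
Allocation: Lumen 2, Orion 3, Quill 1. Every unit priced at $74.
Revenue = 6 × 74 = $444.

Total revenue: $444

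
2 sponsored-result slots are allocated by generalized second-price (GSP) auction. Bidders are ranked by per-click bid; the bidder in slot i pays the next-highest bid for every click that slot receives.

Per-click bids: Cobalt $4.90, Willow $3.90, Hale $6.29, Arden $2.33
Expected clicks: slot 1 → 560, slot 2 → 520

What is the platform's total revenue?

Total revenue: $4772.00

Per-click bids in order: $6.29 (Hale) > $4.90 (Cobalt) > $3.90 (Willow) > …
Slot 1: Hale pays $4.90 × 560 = $2744.00
Slot 2: Cobalt pays $3.90 × 520 = $2028.00
Total = $4772.00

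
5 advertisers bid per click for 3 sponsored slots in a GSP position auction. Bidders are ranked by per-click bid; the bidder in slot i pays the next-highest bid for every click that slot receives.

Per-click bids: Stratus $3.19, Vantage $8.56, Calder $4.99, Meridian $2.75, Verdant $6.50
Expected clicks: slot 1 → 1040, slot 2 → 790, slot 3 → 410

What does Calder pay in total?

Calder pays $1307.90

Per-click bids in order: $8.56 (Vantage) > $6.50 (Verdant) > $4.99 (Calder) > $3.19 (Stratus) > …
Calder holds slot 3 → pays next bid $3.19 × 410 clicks = $1307.90.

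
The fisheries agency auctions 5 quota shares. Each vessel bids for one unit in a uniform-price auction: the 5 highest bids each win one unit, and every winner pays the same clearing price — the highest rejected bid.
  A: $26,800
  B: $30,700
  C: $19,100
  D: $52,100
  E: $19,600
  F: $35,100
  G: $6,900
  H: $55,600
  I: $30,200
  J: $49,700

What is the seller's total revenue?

Total revenue: $151,000

Ordering the bids: 55,600 (H), 52,100 (D), 49,700 (J), 35,100 (F), 30,700 (B), 30,200 (I), 26,800 (A), …
Top 5: H, D, J, F, B.
Highest unsuccessful bid: $30,200 → clearing price.
Total revenue = 5 × $30,200 = $151,000.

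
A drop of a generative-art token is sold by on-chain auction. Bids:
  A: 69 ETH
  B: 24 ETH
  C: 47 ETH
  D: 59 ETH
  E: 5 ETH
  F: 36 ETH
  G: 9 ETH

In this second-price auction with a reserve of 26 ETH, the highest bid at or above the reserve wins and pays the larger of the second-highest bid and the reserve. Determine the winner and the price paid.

Bids ranked: 69 (A) > 59 (D) > 47 (C) > 36 (F) > 24 (B) > 9 (G) > …
Highest eligible bid: A at 69 ETH.
max(second-highest 59 ETH, reserve 26 ETH) = 59 ETH; the reserve does not bind.

A pays 59 ETH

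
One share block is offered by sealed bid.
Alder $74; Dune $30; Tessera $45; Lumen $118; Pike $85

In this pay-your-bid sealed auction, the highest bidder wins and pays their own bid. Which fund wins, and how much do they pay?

Lumen pays $118

Bids in order: 118 (Lumen) > 85 (Pike) > 74 (Alder) > 45 (Tessera) > 30 (Dune)
First-price: Lumen pays what they bid, $118.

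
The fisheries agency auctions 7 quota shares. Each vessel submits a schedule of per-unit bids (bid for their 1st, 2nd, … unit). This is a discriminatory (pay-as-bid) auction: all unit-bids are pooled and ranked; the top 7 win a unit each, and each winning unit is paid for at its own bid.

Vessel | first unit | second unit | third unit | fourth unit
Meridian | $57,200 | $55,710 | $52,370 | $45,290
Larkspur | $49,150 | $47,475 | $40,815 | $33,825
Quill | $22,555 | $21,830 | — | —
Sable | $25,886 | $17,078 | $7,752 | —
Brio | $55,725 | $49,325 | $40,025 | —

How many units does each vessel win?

All unit-bids, highest first — top 7: 57,200 (Meridian-1), 55,725 (Brio-1), 55,710 (Meridian-2), 52,370 (Meridian-3), 49,325 (Brio-2), 49,150 (Larkspur-1), 47,475 (Larkspur-2)
Next rejected bid: $45,290 (not a price — pay-as-bid).
Allocation: Brio 2, Larkspur 2, Meridian 3.

Brio 2, Larkspur 2, Meridian 3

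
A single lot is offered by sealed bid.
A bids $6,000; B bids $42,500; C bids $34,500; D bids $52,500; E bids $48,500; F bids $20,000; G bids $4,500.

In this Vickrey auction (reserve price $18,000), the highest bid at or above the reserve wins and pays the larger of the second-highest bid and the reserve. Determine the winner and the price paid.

D pays $48,500

Vickrey auction (reserve price $18,000): the highest bid at or above the reserve wins and pays the larger of the second-highest bid and the reserve.
Sorting bids: 52,500 (D) > 48,500 (E) > 42,500 (B) > 34,500 (C) > 20,000 (F) > 6,000 (A) > …
Highest eligible bid: D at $52,500.
max(second-highest $48,500, reserve $18,000) = $48,500; the reserve does not bind.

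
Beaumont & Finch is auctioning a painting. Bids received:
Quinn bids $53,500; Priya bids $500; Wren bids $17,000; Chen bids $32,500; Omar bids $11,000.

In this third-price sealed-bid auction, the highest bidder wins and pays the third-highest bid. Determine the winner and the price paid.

Bids ranked: 53,500 (Quinn) > 32,500 (Chen) > 17,000 (Wren) > 11,000 (Omar) > 500 (Priya)
Quinn is highest; pays the third-highest bid, $17,000.

Quinn pays $17,000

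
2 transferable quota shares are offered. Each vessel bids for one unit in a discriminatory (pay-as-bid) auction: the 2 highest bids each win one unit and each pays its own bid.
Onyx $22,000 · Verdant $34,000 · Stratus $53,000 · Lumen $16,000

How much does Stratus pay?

Bids ranked high→low: 53,000 (Stratus), 34,000 (Verdant), 22,000 (Onyx), 16,000 (Lumen)
Top 2: Stratus, Verdant.
Stratus wins → own bid $53,000.

Stratus pays $53,000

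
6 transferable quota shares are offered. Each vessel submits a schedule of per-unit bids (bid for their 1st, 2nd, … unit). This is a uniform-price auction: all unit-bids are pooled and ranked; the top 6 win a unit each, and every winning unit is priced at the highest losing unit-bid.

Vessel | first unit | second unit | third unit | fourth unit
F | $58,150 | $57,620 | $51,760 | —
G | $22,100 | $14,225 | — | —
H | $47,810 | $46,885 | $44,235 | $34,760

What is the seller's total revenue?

Total revenue: $208,560

Merging the schedules and taking the best 6: 58,150 (F-1), 57,620 (F-2), 51,760 (F-3), 47,810 (H-1), 46,885 (H-2), 44,235 (H-3)
First bid not allocated: $34,760.
Allocation: F 3, H 3. Every unit priced at $34,760.
Revenue = 6 × 34,760 = $208,560.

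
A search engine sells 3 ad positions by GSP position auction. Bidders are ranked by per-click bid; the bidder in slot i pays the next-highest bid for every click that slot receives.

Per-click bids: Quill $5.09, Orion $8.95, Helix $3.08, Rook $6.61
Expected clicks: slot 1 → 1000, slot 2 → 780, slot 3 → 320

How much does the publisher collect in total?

Ranked by bid: $8.95 (Orion) > $6.61 (Rook) > $5.09 (Quill) > $3.08 (Helix)
Slot 1: Orion pays $6.61 × 1000 = $6610.00
Slot 2: Rook pays $5.09 × 780 = $3970.20
Slot 3: Quill pays $3.08 × 320 = $985.60
Total = $11565.80

Total revenue: $11565.80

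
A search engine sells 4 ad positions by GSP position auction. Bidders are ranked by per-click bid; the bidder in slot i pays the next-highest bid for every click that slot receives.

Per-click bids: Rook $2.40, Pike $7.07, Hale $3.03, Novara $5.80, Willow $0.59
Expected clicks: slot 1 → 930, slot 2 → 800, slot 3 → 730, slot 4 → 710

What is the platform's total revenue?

Ranked by bid: $7.07 (Pike) > $5.80 (Novara) > $3.03 (Hale) > $2.40 (Rook) > $0.59 (Willow)
Slot 1: Pike pays $5.80 × 930 = $5394.00
Slot 2: Novara pays $3.03 × 800 = $2424.00
Slot 3: Hale pays $2.40 × 730 = $1752.00
Slot 4: Rook pays $0.59 × 710 = $418.90
Total = $9988.90

Total revenue: $9988.90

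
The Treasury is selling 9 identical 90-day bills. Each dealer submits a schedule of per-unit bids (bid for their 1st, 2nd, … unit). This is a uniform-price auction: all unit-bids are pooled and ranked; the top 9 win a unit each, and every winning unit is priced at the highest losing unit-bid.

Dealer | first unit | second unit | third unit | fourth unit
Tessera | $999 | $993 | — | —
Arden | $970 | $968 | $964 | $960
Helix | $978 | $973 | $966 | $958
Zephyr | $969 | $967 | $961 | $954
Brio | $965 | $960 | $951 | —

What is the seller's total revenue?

Total revenue: $8,685

Merging the schedules and taking the best 9: 999 (Tessera-1), 993 (Tessera-2), 978 (Helix-1), 973 (Helix-2), 970 (Arden-1), 969 (Zephyr-1), 968 (Arden-2), 967 (Zephyr-2), 966 (Helix-3)
Highest rejected unit-bid = $965.
Allocation: Arden 2, Helix 3, Tessera 2, Zephyr 2. Every unit priced at $965.
Revenue = 9 × 965 = $8,685.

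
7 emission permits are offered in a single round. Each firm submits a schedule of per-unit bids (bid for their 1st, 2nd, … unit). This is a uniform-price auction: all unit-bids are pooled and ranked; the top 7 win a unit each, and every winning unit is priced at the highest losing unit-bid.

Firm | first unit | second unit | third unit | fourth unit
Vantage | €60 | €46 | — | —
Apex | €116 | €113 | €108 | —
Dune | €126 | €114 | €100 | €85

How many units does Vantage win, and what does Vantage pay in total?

Vantage: 0 units, pays €0

Pooled unit-bids ranked (top 7): 126 (Dune-1), 116 (Apex-1), 114 (Dune-2), 113 (Apex-2), 108 (Apex-3), 100 (Dune-3), 85 (Dune-4)
First bid not allocated: €60.
Vantage wins 0 unit(s) at €60 each.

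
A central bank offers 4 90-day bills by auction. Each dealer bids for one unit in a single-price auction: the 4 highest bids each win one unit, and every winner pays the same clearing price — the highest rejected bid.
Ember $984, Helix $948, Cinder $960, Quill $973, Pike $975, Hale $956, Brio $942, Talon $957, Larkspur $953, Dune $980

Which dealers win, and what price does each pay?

Sorting: 984 (Ember), 980 (Dune), 975 (Pike), 973 (Quill), 960 (Cinder), 957 (Talon), …
Top 4: Ember, Dune, Pike, Quill.
Highest unsuccessful bid: $960 → clearing price.

Ember, Dune, Pike, Quill; each pays $960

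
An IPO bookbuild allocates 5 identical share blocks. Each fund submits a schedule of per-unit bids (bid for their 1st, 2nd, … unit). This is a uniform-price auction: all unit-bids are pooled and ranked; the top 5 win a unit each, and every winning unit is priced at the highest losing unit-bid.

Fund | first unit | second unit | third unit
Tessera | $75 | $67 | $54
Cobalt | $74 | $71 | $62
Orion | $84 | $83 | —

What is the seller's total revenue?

Pooled unit-bids ranked (top 5): 84 (Orion-1), 83 (Orion-2), 75 (Tessera-1), 74 (Cobalt-1), 71 (Cobalt-2)
Highest rejected unit-bid = $67.
Allocation: Cobalt 2, Orion 2, Tessera 1. Every unit priced at $67.
Revenue = 5 × 67 = $335.

Total revenue: $335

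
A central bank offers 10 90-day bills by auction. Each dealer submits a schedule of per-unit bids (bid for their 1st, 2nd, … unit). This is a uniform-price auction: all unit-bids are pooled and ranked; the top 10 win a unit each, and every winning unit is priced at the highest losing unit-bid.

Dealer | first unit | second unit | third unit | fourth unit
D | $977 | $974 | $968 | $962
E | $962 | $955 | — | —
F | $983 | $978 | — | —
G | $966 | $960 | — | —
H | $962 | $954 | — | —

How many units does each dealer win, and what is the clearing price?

D 4, E 1, F 2, G 2, H 1; clearing price $955

Merging the schedules and taking the best 10: 983 (F-1), 978 (F-2), 977 (D-1), 974 (D-2), 968 (D-3), 966 (G-1), 962 (D-4), 962 (E-1), 962 (H-1), 960 (G-2)
First bid not allocated: $955.
Allocation: D 4, E 1, F 2, G 2, H 1.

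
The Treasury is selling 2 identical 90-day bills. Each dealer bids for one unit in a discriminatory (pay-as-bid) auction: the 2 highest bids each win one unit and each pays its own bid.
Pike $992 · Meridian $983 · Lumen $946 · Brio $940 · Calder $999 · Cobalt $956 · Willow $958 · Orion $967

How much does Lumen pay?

Lumen pays $0

Ordering the bids: 999 (Calder), 992 (Pike), 983 (Meridian), 967 (Orion), …
The 2 highest are Calder, Pike.
Lumen does not win → $0.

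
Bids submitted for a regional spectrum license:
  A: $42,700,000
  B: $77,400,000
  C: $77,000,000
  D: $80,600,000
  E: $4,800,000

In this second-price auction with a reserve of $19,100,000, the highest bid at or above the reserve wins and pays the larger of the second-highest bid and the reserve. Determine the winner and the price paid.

D pays $77,400,000

Bids in order: 80,600,000 (D) > 77,400,000 (B) > 77,000,000 (C) > 42,700,000 (A) > 4,800,000 (E)
D has the top bid at or above the reserve ($80,600,000).
max(second-highest $77,400,000, reserve $19,100,000) = $77,400,000; the reserve does not bind.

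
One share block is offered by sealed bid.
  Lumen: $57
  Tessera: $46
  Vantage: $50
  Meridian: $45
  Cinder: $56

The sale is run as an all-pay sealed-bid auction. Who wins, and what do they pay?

Bids ranked: 57 (Lumen) > 56 (Cinder) > 50 (Vantage) > 46 (Tessera) > 45 (Meridian)
Lumen is highest and takes the item; every bidder forfeits their bid.

Lumen pays $57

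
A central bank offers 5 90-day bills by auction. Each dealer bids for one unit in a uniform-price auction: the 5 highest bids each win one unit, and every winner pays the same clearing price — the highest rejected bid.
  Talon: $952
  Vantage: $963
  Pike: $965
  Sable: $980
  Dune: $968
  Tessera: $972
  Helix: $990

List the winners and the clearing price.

Sorting: 990 (Helix), 980 (Sable), 972 (Tessera), 968 (Dune), 965 (Pike), 963 (Vantage), 952 (Talon)
Winners (5 units): Helix, Sable, Tessera, Dune, Pike.
Clearing price = highest rejected bid = $963.

Helix, Sable, Tessera, Dune, Pike; each pays $963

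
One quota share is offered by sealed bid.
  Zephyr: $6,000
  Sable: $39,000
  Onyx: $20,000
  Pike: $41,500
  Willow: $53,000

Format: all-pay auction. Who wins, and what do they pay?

Sorting bids: 53,000 (Willow) > 41,500 (Pike) > 39,000 (Sable) > 20,000 (Onyx) > 6,000 (Zephyr)
Willow is highest and takes the item; every bidder forfeits their bid.

Willow pays $53,000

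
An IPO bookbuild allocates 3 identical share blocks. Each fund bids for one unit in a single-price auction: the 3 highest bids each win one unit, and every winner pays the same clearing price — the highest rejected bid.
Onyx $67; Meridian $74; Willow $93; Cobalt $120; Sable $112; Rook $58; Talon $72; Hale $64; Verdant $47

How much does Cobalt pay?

Bids ranked high→low: 120 (Cobalt), 112 (Sable), 93 (Willow), 74 (Meridian), 72 (Talon), …
Top 3: Cobalt, Sable, Willow.
First losing bid is Meridian's $74, which sets the uniform price.
Cobalt wins → pays $74.

Cobalt pays $74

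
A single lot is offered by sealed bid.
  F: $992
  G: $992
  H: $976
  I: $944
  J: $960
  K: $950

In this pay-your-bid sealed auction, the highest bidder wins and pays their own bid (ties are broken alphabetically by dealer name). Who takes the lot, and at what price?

F pays $992

Sorting bids: 992 (F) > 992 (G) > 976 (H) > 960 (J) > 950 (K) > 944 (I)
F and G tie at $992; tie-break gives it to F.
F has the highest bid and pays exactly that: $992.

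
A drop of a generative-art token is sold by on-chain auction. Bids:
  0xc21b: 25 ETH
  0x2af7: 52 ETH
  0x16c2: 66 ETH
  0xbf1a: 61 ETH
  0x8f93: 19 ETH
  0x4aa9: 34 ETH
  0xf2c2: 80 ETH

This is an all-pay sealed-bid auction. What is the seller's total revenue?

Rule: the highest bidder wins the item, but every bidder pays their own bid.
Sorting bids: 80 (0xf2c2) > 66 (0x16c2) > 61 (0xbf1a) > 52 (0x2af7) > 34 (0x4aa9) > 25 (0xc21b) > …
Every bidder forfeits their bid regardless of winning.
Revenue = 25 + 52 + 66 + 61 + 19 + 34 + 80 = 337 ETH.

Total revenue: 337 ETH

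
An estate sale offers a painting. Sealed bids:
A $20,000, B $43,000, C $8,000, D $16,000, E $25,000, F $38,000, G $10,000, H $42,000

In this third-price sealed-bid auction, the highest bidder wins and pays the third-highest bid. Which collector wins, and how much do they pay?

B pays $38,000

Bids in order: 43,000 (B) > 42,000 (H) > 38,000 (F) > 25,000 (E) > 20,000 (A) > 16,000 (D) > …
B is highest; pays the third-highest bid, $38,000.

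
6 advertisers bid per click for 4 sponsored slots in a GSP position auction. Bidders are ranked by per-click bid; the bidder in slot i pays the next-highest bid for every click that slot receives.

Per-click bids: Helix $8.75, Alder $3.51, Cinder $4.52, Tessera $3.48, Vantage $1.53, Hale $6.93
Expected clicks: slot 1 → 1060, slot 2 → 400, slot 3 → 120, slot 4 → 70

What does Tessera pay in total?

Tessera pays $0.00

Per-click bids in order: $8.75 (Helix) > $6.93 (Hale) > $4.52 (Cinder) > $3.51 (Alder) > $3.48 (Tessera) > …
Tessera ranks below slot 4 → no slot, pays nothing.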